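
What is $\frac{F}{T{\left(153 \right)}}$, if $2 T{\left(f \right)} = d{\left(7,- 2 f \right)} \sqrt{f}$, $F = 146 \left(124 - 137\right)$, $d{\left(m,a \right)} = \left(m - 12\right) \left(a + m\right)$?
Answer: $- \frac{292 \sqrt{17}}{5865} \approx -0.20528$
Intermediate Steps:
$d{\left(m,a \right)} = \left(-12 + m\right) \left(a + m\right)$
$F = -1898$ ($F = 146 \left(-13\right) = -1898$)
$T{\left(f \right)} = \frac{\sqrt{f} \left(-35 + 10 f\right)}{2}$ ($T{\left(f \right)} = \frac{\left(7^{2} - 12 \left(- 2 f\right) - 84 + - 2 f 7\right) \sqrt{f}}{2} = \frac{\left(49 + 24 f - 84 - 14 f\right) \sqrt{f}}{2} = \frac{\left(-35 + 10 f\right) \sqrt{f}}{2} = \frac{\sqrt{f} \left(-35 + 10 f\right)}{2}$)
$\frac{F}{T{\left(153 \right)}} = - \frac{1898}{\sqrt{153} \left(- \frac{35}{2} + 5 \cdot 153\right)} = - \frac{1898}{3 \sqrt{17} \left(- \frac{35}{2} + 765\right)} = - \frac{1898}{3 \sqrt{17} \cdot \frac{1495}{2}} = - \frac{1898}{\frac{4485}{2} \sqrt{17}} = - 1898 \frac{2 \sqrt{17}}{76245} = - \frac{292 \sqrt{17}}{5865}$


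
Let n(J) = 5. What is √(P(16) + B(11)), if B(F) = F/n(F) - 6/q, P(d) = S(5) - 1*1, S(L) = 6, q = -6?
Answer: √205/5 ≈ 2.8636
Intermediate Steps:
P(d) = 5 (P(d) = 6 - 1*1 = 6 - 1 = 5)
B(F) = 1 + F/5 (B(F) = F/5 - 6/(-6) = F*(⅕) - 6*(-⅙) = F/5 + 1 = 1 + F/5)
√(P(16) + B(11)) = √(5 + (1 + (⅕)*11)) = √(5 + (1 + 11/5)) = √(5 + 16/5) = √(41/5) = √205/5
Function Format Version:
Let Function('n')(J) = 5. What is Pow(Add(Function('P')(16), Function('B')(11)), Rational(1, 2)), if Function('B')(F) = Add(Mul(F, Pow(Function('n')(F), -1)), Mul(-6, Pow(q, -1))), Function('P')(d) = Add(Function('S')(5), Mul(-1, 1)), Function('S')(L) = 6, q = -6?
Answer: Mul(Rational(1, 5), Pow(205, Rational(1, 2))) ≈ 2.8636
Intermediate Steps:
Function('P')(d) = 5 (Function('P')(d) = Add(6, Mul(-1, 1)) = Add(6, -1) = 5)
Function('B')(F) = Add(1, Mul(Rational(1, 5), F)) (Function('B')(F) = Add(Mul(F, Pow(5, -1)), Mul(-6, Pow(-6, -1))) = Add(Mul(F, Rational(1, 5)), Mul(-6, Rational(-1, 6))) = Add(Mul(Rational(1, 5), F), 1) = Add(1, Mul(Rational(1, 5), F)))
Pow(Add(Function('P')(16), Function('B')(11)), Rational(1, 2)) = Pow(Add(5, Add(1, Mul(Rational(1, 5), 11))), Rational(1, 2)) = Pow(Add(5, Add(1, Rational(11, 5))), Rational(1, 2)) = Pow(Add(5, Rational(16, 5)), Rational(1, 2)) = Pow(Rational(41, 5), Rational(1, 2)) = Mul(Rational(1, 5), Pow(205, Rational(1, 2)))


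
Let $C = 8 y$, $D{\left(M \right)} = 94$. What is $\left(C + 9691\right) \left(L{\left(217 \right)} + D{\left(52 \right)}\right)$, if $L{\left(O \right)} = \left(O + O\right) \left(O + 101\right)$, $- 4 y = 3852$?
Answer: $274416622$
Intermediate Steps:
$y = -963$ ($y = \left(- \frac{1}{4}\right) 3852 = -963$)
$L{\left(O \right)} = 2 O \left(101 + O\right)$
$C = -7704$ ($C = 8 \left(-963\right) = -7704$)
$\left(C + 9691\right) \left(L{\left(217 \right)} + D{\left(52 \right)}\right) = \left(-7704 + 9691\right) \left(2 \cdot 217 \left(101 + 217\right) + 94\right) = 1987 \left(2 \cdot 217 \cdot 318 + 94\right) = 1987 \left(138012 + 94\right) = 1987 \cdot 138106 = 274416622$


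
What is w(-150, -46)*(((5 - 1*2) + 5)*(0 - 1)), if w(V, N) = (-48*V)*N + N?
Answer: 2649968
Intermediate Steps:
w(V, N) = N - 48*N*V (w(V, N) = -48*N*V + N = N - 48*N*V)
w(-150, -46)*(((5 - 1*2) + 5)*(0 - 1)) = (-46*(1 - 48*(-150)))*(((5 - 1*2) + 5)*(0 - 1)) = (-46*(1 + 7200))*(((5 - 2) + 5)*(-1)) = (-46*7201)*((3 + 5)*(-1)) = -2649968*(-1) = -331246*(-8) = 2649968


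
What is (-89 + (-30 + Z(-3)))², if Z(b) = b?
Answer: 14884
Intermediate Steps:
(-89 + (-30 + Z(-3)))² = (-89 + (-30 - 3))² = (-89 - 33)² = (-122)² = 14884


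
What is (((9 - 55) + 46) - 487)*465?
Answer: -226455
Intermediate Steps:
(((9 - 55) + 46) - 487)*465 = ((-46 + 46) - 487)*465 = (0 - 487)*465 = -487*465 = -226455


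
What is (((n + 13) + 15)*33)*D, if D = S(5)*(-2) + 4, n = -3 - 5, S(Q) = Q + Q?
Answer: -10560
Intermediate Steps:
S(Q) = 2*Q
n = -8
D = -16 (D = (2*5)*(-2) + 4 = 10*(-2) + 4 = -20 + 4 = -16)
(((n + 13) + 15)*33)*D = (((-8 + 13) + 15)*33)*(-16) = ((5 + 15)*33)*(-16) = (20*33)*(-16) = 660*(-16) = -10560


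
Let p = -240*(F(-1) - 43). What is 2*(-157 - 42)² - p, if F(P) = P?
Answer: 68642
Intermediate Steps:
p = 10560 (p = -240*(-1 - 43) = -240*(-44) = 10560)
2*(-157 - 42)² - p = 2*(-157 - 42)² - 1*10560 = 2*(-199)² - 10560 = 2*39601 - 10560 = 79202 - 10560 = 68642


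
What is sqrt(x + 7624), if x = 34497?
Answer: sqrt(42121) ≈ 205.23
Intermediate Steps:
sqrt(x + 7624) = sqrt(34497 + 7624) = sqrt(42121)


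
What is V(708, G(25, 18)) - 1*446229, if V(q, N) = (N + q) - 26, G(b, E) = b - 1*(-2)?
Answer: -445520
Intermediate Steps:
G(b, E) = 2 + b (G(b, E) = b + 2 = 2 + b)
V(q, N) = -26 + N + q
V(708, G(25, 18)) - 1*446229 = (-26 + (2 + 25) + 708) - 1*446229 = (-26 + 27 + 708) - 446229 = 709 - 446229 = -445520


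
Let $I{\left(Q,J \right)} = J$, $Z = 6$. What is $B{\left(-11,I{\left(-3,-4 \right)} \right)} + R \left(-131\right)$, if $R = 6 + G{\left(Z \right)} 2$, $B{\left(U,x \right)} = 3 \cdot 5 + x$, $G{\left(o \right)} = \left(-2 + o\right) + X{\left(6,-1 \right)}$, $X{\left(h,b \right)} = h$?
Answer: $-3395$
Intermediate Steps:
$G{\left(o \right)} = 4 + o$ ($G{\left(o \right)} = \left(-2 + o\right) + 6 = 4 + o$)
$B{\left(U,x \right)} = 15 + x$
$R = 26$ ($R = 6 + \left(4 + 6\right) 2 = 6 + 10 \cdot 2 = 6 + 20 = 26$)
$B{\left(-11,I{\left(-3,-4 \right)} \right)} + R \left(-131\right) = \left(15 - 4\right) + 26 \left(-131\right) = 11 - 3406 = -3395$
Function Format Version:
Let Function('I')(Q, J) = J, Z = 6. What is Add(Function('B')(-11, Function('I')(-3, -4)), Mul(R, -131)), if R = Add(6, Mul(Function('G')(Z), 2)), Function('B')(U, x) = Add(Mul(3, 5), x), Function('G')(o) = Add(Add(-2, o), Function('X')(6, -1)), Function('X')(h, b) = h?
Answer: -3395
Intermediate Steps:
Function('G')(o) = Add(4, o) (Function('G')(o) = Add(Add(-2, o), 6) = Add(4, o))
Function('B')(U, x) = Add(15, x)
R = 26 (R = Add(6, Mul(Add(4, 6), 2)) = Add(6, Mul(10, 2)) = Add(6, 20) = 26)
Add(Function('B')(-11, Function('I')(-3, -4)), Mul(R, -131)) = Add(Add(15, -4), Mul(26, -131)) = Add(11, -3406) = -3395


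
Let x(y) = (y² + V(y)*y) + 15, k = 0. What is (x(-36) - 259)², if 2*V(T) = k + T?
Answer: 2890000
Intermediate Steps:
V(T) = T/2 (V(T) = (0 + T)/2 = T/2)
x(y) = 15 + 3*y²/2 (x(y) = (y² + (y/2)*y) + 15 = (y² + y²/2) + 15 = 3*y²/2 + 15 = 15 + 3*y²/2)
(x(-36) - 259)² = ((15 + (3/2)*(-36)²) - 259)² = ((15 + (3/2)*1296) - 259)² = ((15 + 1944) - 259)² = (1959 - 259)² = 1700² = 2890000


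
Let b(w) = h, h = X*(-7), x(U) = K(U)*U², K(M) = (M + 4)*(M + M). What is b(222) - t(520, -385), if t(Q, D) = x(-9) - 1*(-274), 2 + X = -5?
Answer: -7515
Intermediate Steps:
X = -7 (X = -2 - 5 = -7)
K(M) = 2*M*(4 + M) (K(M) = (4 + M)*(2*M) = 2*M*(4 + M))
x(U) = 2*U³*(4 + U) (x(U) = (2*U*(4 + U))*U² = 2*U³*(4 + U))
t(Q, D) = 7564 (t(Q, D) = 2*(-9)³*(4 - 9) - 1*(-274) = 2*(-729)*(-5) + 274 = 7290 + 274 = 7564)
h = 49 (h = -7*(-7) = 49)
b(w) = 49
b(222) - t(520, -385) = 49 - 1*7564 = 49 - 7564 = -7515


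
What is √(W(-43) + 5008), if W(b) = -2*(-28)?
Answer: 2*√1266 ≈ 71.162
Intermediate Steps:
W(b) = 56
√(W(-43) + 5008) = √(56 + 5008) = √5064 = 2*√1266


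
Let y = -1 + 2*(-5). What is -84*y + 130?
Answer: 1054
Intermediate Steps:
y = -11 (y = -1 - 10 = -11)
-84*y + 130 = -84*(-11) + 130 = 924 + 130 = 1054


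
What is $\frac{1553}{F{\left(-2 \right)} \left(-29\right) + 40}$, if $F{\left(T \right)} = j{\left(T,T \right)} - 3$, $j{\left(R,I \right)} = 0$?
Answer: $\frac{1553}{127} \approx 12.228$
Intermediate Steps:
$F{\left(T \right)} = -3$ ($F{\left(T \right)} = 0 - 3 = -3$)
$\frac{1553}{F{\left(-2 \right)} \left(-29\right) + 40} = \frac{1553}{\left(-3\right) \left(-29\right) + 40} = \frac{1553}{87 + 40} = \frac{1553}{127}$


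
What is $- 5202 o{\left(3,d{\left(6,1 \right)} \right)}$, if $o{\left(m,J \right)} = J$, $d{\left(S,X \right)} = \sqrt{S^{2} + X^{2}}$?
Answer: $- 5202 \sqrt{37} \approx -31643.0$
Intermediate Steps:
$- 5202 o{\left(3,d{\left(6,1 \right)} \right)} = - 5202 \sqrt{6^{2} + 1^{2}} = - 5202 \sqrt{36 + 1} = - 5202 \sqrt{37}$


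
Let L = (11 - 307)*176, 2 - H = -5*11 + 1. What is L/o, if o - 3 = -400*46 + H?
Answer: 52096/18341 ≈ 2.8404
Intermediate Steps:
H = 56 (H = 2 - (-5*11 + 1) = 2 - (-55 + 1) = 2 - 1*(-54) = 2 + 54 = 56)
L = -52096 (L = -296*176 = -52096)
o = -18341 (o = 3 + (-400*46 + 56) = 3 + (-18400 + 56) = 3 - 18344 = -18341)
L/o = -52096/(-18341) = -52096*(-1/18341) = 52096/18341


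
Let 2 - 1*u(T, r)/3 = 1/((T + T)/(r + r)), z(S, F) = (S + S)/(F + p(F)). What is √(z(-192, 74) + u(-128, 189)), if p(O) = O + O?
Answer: √3049022/592 ≈ 2.9496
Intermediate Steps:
p(O) = 2*O
z(S, F) = 2*S/(3*F) (z(S, F) = (S + S)/(F + 2*F) = (2*S)/((3*F)) = (2*S)*(1/(3*F)) = 2*S/(3*F))
u(T, r) = 6 - 3*r/T (u(T, r) = 6 - 3*(r + r)/(T + T) = 6 - 3*r/T)
√(z(-192, 74) + u(-128, 189)) = √((⅔)*(-192)/74 + (6 - 3*189/(-128))) = √((⅔)*(-192)*(1/74) + (6 - 3*189*(-1/128))) = √(-64/37 + (6 + 567/128)) = √(-64/37 + 1335/128) = √(41203/4736) = √3049022/592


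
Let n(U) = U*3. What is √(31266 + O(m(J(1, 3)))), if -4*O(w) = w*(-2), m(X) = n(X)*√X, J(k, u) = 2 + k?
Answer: 3*√(13896 + 2*√3)/2 ≈ 176.84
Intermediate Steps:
n(U) = 3*U
m(X) = 3*X^(3/2) (m(X) = (3*X)*√X = 3*X^(3/2))
O(w) = w/2 (O(w) = -w*(-2)/4 = -(-1)*w/2 = w/2)
√(31266 + O(m(J(1, 3)))) = √(31266 + (3*(2 + 1)^(3/2))/2) = √(31266 + (3*3^(3/2))/2) = √(31266 + (3*(3*√3))/2) = √(31266 + (9*√3)/2) = √(31266 + 9*√3/2)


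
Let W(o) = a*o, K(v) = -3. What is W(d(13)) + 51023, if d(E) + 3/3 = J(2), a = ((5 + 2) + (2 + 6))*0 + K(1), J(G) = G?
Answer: 51020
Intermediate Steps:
a = -3 (a = ((5 + 2) + (2 + 6))*0 - 3 = (7 + 8)*0 - 3 = 15*0 - 3 = 0 - 3 = -3)
d(E) = 1 (d(E) = -1 + 2 = 1)
W(o) = -3*o
W(d(13)) + 51023 = -3*1 + 51023 = -3 + 51023 = 51020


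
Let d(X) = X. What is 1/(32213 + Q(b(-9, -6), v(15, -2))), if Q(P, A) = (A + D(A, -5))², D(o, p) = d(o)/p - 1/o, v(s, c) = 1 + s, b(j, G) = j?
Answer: 6400/207201561 ≈ 3.0888e-5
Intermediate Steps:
D(o, p) = -1/o + o/p (D(o, p) = o/p - 1/o = -1/o + o/p)
Q(P, A) = (-1/A + 4*A/5)² (Q(P, A) = (A + (-1/A + A/(-5)))² = (A + (-1/A + A*(-⅕)))² = (A + (-1/A - A/5))² = (-1/A + 4*A/5)²)
1/(32213 + Q(b(-9, -6), v(15, -2))) = 1/(32213 + (-5 + 4*(1 + 15)²)²/(25*(1 + 15)²)) = 1/(32213 + (1/25)*(-5 + 4*16²)²/16²) = 1/(32213 + (1/25)*(1/256)*(-5 + 4*256)²) = 1/(32213 + (1/25)*(1/256)*(-5 + 1024)²) = 1/(32213 + (1/25)*(1/256)*1019²) = 1/(32213 + (1/25)*(1/256)*1038361) = 1/(32213 + 1038361/6400) = 1/(207201561/6400) = 6400/207201561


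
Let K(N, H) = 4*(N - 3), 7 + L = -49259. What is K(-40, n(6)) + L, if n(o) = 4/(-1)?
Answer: -49438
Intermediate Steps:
L = -49266 (L = -7 - 49259 = -49266)
n(o) = -4 (n(o) = 4*(-1) = -4)
K(N, H) = -12 + 4*N (K(N, H) = 4*(-3 + N) = -12 + 4*N)
K(-40, n(6)) + L = (-12 + 4*(-40)) - 49266 = (-12 - 160) - 49266 = -172 - 49266 = -49438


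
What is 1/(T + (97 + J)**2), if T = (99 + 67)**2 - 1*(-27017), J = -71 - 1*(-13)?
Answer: 1/56094 ≈ 1.7827e-5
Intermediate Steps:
J = -58 (J = -71 + 13 = -58)
T = 54573 (T = 166**2 + 27017 = 27556 + 27017 = 54573)
1/(T + (97 + J)**2) = 1/(54573 + (97 - 58)**2) = 1/(54573 + 39**2) = 1/(54573 + 1521) = 1/56094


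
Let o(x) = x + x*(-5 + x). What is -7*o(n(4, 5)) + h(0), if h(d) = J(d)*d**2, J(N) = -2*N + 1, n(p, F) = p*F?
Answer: -2240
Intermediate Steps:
n(p, F) = F*p
J(N) = 1 - 2*N
h(d) = d**2*(1 - 2*d) (h(d) = (1 - 2*d)*d**2 = d**2*(1 - 2*d))
-7*o(n(4, 5)) + h(0) = -7*5*4*(-4 + 5*4) + 0**2*(1 - 2*0) = -140*(-4 + 20) + 0*(1 + 0) = -140*16 + 0*1 = -7*320 + 0 = -2240 + 0 = -2240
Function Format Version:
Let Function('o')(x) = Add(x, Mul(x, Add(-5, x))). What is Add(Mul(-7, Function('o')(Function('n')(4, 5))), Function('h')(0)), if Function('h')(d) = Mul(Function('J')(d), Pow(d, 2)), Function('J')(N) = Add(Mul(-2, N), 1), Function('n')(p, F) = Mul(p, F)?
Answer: -2240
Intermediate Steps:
Function('n')(p, F) = Mul(F, p)
Function('J')(N) = Add(1, Mul(-2, N))
Function('h')(d) = Mul(Pow(d, 2), Add(1, Mul(-2, d))) (Function('h')(d) = Mul(Add(1, Mul(-2, d)), Pow(d, 2)) = Mul(Pow(d, 2), Add(1, Mul(-2, d))))
Add(Mul(-7, Function('o')(Function('n')(4, 5))), Function('h')(0)) = Add(Mul(-7, Mul(Mul(5, 4), Add(-4, Mul(5, 4)))), Mul(Pow(0, 2), Add(1, Mul(-2, 0)))) = Add(Mul(-7, Mul(20, Add(-4, 20))), Mul(0, Add(1, 0))) = Add(Mul(-7, Mul(20, 16)), Mul(0, 1)) = Add(Mul(-7, 320), 0) = Add(-2240, 0) = -2240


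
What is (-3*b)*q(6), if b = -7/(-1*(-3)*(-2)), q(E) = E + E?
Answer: -42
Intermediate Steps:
q(E) = 2*E
b = 7/6 (b = -7/(3*(-2)) = -7/(-6) = -7*(-⅙) = 7/6 ≈ 1.1667)
(-3*b)*q(6) = (-3*7/6)*(2*6) = -7/2*12 = -42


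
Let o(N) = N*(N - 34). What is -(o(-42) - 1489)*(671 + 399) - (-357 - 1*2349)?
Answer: -1819504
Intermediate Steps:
o(N) = N*(-34 + N)
-(o(-42) - 1489)*(671 + 399) - (-357 - 1*2349) = -(-42*(-34 - 42) - 1489)*(671 + 399) - (-357 - 1*2349) = -(-42*(-76) - 1489)*1070 - (-357 - 2349) = -(3192 - 1489)*1070 - 1*(-2706) = -1703*1070 + 2706 = -1*1822210 + 2706 = -1822210 + 2706 = -1819504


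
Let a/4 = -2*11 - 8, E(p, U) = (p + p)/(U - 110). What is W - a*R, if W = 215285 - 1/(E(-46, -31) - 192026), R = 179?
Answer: 6410548278251/27075574 ≈ 2.3677e+5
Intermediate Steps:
E(p, U) = 2*p/(-110 + U) (E(p, U) = (2*p)/(-110 + U) = 2*p/(-110 + U))
a = -120 (a = 4*(-2*11 - 8) = 4*(-22 - 8) = 4*(-30) = -120)
W = 5828964948731/27075574 (W = 215285 - 1/(2*(-46)/(-110 - 31) - 192026) = 215285 - 1/(2*(-46)/(-141) - 192026) = 215285 - 1/(2*(-46)*(-1/141) - 192026) = 215285 - 1/(92/141 - 192026) = 215285 - 1/(-27075574/141) = 215285 - 1*(-141/27075574) = 215285 + 141/27075574 = 5828964948731/27075574 ≈ 2.1529e+5)
W - a*R = 5828964948731/27075574 - (-120)*179 = 5828964948731/27075574 - 1*(-21480) = 5828964948731/27075574 + 21480 = 6410548278251/27075574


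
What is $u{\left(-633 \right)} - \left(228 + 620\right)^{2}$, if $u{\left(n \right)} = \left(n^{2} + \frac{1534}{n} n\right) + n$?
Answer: $-317514$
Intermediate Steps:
$u{\left(n \right)} = 1534 + n + n^{2}$ ($u{\left(n \right)} = \left(n^{2} + 1534\right) + n = \left(1534 + n^{2}\right) + n = 1534 + n + n^{2}$)
$u{\left(-633 \right)} - \left(228 + 620\right)^{2} = \left(1534 - 633 + \left(-633\right)^{2}\right) - \left(228 + 620\right)^{2} = \left(1534 - 633 + 400689\right) - 848^{2} = 401590 - 719104 = -317514$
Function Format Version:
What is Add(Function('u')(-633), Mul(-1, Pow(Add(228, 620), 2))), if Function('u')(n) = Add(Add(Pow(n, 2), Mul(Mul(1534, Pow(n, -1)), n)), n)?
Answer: -317514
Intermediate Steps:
Function('u')(n) = Add(1534, n, Pow(n, 2)) (Function('u')(n) = Add(Add(Pow(n, 2), 1534), n) = Add(Add(1534, Pow(n, 2)), n) = Add(1534, n, Pow(n, 2)))
Add(Function('u')(-633), Mul(-1, Pow(Add(228, 620), 2))) = Add(Add(1534, -633, Pow(-633, 2)), Mul(-1, Pow(Add(228, 620), 2))) = Add(Add(1534, -633, 400689), Mul(-1, Pow(848, 2))) = Add(401590, Mul(-1, 719104)) = Add(401590, -719104) = -317514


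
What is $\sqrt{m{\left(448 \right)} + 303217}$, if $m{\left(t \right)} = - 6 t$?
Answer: $\sqrt{300529} \approx 548.21$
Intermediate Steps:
$\sqrt{m{\left(448 \right)} + 303217} = \sqrt{\left(-6\right) 448 + 303217} = \sqrt{-2688 + 303217} = \sqrt{300529}$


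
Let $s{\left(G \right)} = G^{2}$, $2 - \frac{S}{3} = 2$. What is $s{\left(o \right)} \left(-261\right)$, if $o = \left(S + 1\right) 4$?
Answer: $-4176$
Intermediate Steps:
$S = 0$ ($S = 6 - 6 = 0$)
$o = 4$ ($o = \left(0 + 1\right) 4 = 1 \cdot 4 = 4$)
$s{\left(o \right)} \left(-261\right) = 4^{2} \left(-261\right) = 16 \left(-261\right) = -4176$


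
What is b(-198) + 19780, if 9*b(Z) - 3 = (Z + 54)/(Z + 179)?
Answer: 1127527/57 ≈ 19781.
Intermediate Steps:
b(Z) = 1/3 + (54 + Z)/(9*(179 + Z)) (b(Z) = 1/3 + ((Z + 54)/(Z + 179))/9 = 1/3 + ((54 + Z)/(179 + Z))/9 = 1/3 + (54 + Z)/(9*(179 + Z)))
b(-198) + 19780 = (591 + 4*(-198))/(9*(179 - 198)) + 19780 = (1/9)*(591 - 792)/(-19) + 19780 = (1/9)*(-1/19)*(-201) + 19780 = 67/57 + 19780 = 1127527/57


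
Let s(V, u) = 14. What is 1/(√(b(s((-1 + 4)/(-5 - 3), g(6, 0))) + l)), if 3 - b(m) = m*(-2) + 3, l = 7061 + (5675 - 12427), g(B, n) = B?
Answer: √337/337 ≈ 0.054473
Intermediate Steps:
l = 309 (l = 7061 - 6752 = 309)
b(m) = 2*m (b(m) = 3 - (m*(-2) + 3) = 3 - (-2*m + 3) = 3 - (3 - 2*m) = 3 + (-3 + 2*m) = 2*m)
1/(√(b(s((-1 + 4)/(-5 - 3), g(6, 0))) + l)) = 1/(√(2*14 + 309)) = 1/(√(28 + 309)) = 1/(√337) = √337/337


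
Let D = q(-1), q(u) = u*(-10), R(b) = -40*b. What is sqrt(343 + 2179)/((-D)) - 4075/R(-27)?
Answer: -815/216 - sqrt(2522)/10 ≈ -8.7951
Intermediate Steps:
q(u) = -10*u
D = 10 (D = -10*(-1) = 10)
sqrt(343 + 2179)/((-D)) - 4075/R(-27) = sqrt(343 + 2179)/((-1*10)) - 4075/((-40*(-27))) = sqrt(2522)/(-10) - 4075/1080 = sqrt(2522)*(-1/10) - 4075*1/1080 = -sqrt(2522)/10 - 815/216 = -815/216 - sqrt(2522)/10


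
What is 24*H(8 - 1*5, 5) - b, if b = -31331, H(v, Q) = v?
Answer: 31403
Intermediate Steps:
24*H(8 - 1*5, 5) - b = 24*(8 - 1*5) - 1*(-31331) = 24*(8 - 5) + 31331 = 24*3 + 31331 = 72 + 31331 = 31403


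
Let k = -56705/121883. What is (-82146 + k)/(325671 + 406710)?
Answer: -10012257623/89264793423 ≈ -0.11216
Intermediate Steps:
k = -56705/121883 (k = -56705*1/121883 = -56705/121883 ≈ -0.46524)
(-82146 + k)/(325671 + 406710) = (-82146 - 56705/121883)/(325671 + 406710) = -10012257623/121883/732381 = -10012257623/121883*1/732381 = -10012257623/89264793423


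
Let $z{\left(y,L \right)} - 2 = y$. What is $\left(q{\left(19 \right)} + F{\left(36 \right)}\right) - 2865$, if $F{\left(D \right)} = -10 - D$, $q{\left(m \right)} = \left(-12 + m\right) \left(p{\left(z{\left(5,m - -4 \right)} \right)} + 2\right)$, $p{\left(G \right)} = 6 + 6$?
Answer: $-2813$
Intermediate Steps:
$z{\left(y,L \right)} = 2 + y$
$p{\left(G \right)} = 12$
$q{\left(m \right)} = -168 + 14 m$ ($q{\left(m \right)} = \left(-12 + m\right) \left(12 + 2\right) = \left(-12 + m\right) 14 = -168 + 14 m$)
$\left(q{\left(19 \right)} + F{\left(36 \right)}\right) - 2865 = \left(\left(-168 + 14 \cdot 19\right) - 46\right) - 2865 = \left(\left(-168 + 266\right) - 46\right) - 2865 = \left(98 - 46\right) - 2865 = 52 - 2865 = -2813$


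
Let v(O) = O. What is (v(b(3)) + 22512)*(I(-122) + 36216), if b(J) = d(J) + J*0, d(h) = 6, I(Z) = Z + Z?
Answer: 810017496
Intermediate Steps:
I(Z) = 2*Z
b(J) = 6 (b(J) = 6 + J*0 = 6 + 0 = 6)
(v(b(3)) + 22512)*(I(-122) + 36216) = (6 + 22512)*(2*(-122) + 36216) = 22518*(-244 + 36216) = 22518*35972 = 810017496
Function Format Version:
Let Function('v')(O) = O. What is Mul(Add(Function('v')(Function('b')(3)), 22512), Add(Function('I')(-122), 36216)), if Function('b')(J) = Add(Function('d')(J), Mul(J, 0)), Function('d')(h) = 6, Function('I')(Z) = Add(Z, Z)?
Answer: 810017496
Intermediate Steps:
Function('I')(Z) = Mul(2, Z)
Function('b')(J) = 6 (Function('b')(J) = Add(6, Mul(J, 0)) = Add(6, 0) = 6)
Mul(Add(Function('v')(Function('b')(3)), 22512), Add(Function('I')(-122), 36216)) = Mul(Add(6, 22512), Add(Mul(2, -122), 36216)) = Mul(22518, Add(-244, 36216)) = Mul(22518, 35972) = 810017496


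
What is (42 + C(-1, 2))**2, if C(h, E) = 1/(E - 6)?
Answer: 27889/16 ≈ 1743.1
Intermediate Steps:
C(h, E) = 1/(-6 + E)
(42 + C(-1, 2))**2 = (42 + 1/(-6 + 2))**2 = (42 + 1/(-4))**2 = (42 - 1/4)**2 = (167/4)**2 = 27889/16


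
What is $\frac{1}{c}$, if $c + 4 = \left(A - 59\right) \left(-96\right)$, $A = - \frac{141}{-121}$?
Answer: $\frac{121}{671324} \approx 0.00018024$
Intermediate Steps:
$A = \frac{141}{121}$ ($A = \left(-141\right) \left(- \frac{1}{121}\right) = \frac{141}{121} \approx 1.1653$)
$c = \frac{671324}{121}$ ($c = -4 + \left(\frac{141}{121} - 59\right) \left(-96\right) = -4 - - \frac{671808}{121} = -4 + \frac{671808}{121} = \frac{671324}{121} \approx 5548.1$)
$\frac{1}{c} = \frac{1}{\frac{671324}{121}} = \frac{121}{671324}$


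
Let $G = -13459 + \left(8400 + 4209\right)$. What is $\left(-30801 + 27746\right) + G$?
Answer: $-3905$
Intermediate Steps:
$G = -850$ ($G = -13459 + 12609 = -850$)
$\left(-30801 + 27746\right) + G = \left(-30801 + 27746\right) - 850 = -3055 - 850 = -3905$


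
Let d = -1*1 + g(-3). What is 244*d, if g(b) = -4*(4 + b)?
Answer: -1220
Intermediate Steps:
g(b) = -16 - 4*b
d = -5 (d = -1*1 + (-16 - 4*(-3)) = -1 + (-16 + 12) = -1 - 4 = -5)
244*d = 244*(-5) = -1220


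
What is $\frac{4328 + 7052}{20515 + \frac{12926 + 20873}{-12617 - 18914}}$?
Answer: $\frac{179411390}{323412333} \approx 0.55474$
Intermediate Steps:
$\frac{4328 + 7052}{20515 + \frac{12926 + 20873}{-12617 - 18914}} = \frac{11380}{20515 + \frac{33799}{-31531}} = \frac{11380}{20515 + 33799 \left(- \frac{1}{31531}\right)} = \frac{11380}{20515 - \frac{33799}{31531}} = \frac{11380}{\frac{646824666}{31531}} = 11380 \cdot \frac{31531}{646824666} = \frac{179411390}{323412333}$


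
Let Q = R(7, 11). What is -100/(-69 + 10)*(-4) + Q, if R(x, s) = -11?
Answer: -1049/59 ≈ -17.780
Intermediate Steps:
Q = -11
-100/(-69 + 10)*(-4) + Q = -100/(-69 + 10)*(-4) - 11 = -100/(-59)*(-4) - 11 = -100*(-1/59)*(-4) - 11 = (100/59)*(-4) - 11 = -400/59 - 11 = -1049/59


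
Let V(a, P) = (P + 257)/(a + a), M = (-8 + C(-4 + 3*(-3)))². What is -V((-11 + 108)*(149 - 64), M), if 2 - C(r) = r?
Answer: -9/485 ≈ -0.018557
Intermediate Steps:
C(r) = 2 - r
M = 49 (M = (-8 + (2 - (-4 + 3*(-3))))² = (-8 + (2 - (-4 - 9)))² = (-8 + (2 - 1*(-13)))² = (-8 + (2 + 13))² = (-8 + 15)² = 7² = 49)
V(a, P) = (257 + P)/(2*a) (V(a, P) = (257 + P)/((2*a)) = (257 + P)*(1/(2*a)) = (257 + P)/(2*a))
-V((-11 + 108)*(149 - 64), M) = -(257 + 49)/(2*((-11 + 108)*(149 - 64))) = -306/(2*(97*85)) = -306/(2*8245) = -1*9/485 = -9/485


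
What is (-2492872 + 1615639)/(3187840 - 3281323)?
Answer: 292411/31161 ≈ 9.3839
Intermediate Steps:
(-2492872 + 1615639)/(3187840 - 3281323) = -877233/(-93483) = -877233*(-1/93483) = 292411/31161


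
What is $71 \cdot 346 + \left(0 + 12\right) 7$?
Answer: $24650$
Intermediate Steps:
$71 \cdot 346 + \left(0 + 12\right) 7 = 24566 + 12 \cdot 7 = 24566 + 84 = 24650$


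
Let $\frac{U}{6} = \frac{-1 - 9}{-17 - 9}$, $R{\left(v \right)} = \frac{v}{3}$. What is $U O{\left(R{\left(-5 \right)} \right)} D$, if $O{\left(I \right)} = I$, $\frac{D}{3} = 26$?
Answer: $-300$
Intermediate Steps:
$D = 78$ ($D = 3 \cdot 26 = 78$)
$R{\left(v \right)} = \frac{v}{3}$ ($R{\left(v \right)} = v \frac{1}{3} = \frac{v}{3}$)
$U = \frac{30}{13}$ ($U = 6 \frac{-1 - 9}{-17 - 9} = 6 \left(- \frac{10}{-26}\right) = 6 \left(\left(-10\right) \left(- \frac{1}{26}\right)\right) = 6 \cdot \frac{5}{13} = \frac{30}{13} \approx 2.3077$)
$U O{\left(R{\left(-5 \right)} \right)} D = \frac{30 \cdot \frac{1}{3} \left(-5\right)}{13} \cdot 78 = \frac{30}{13} \left(- \frac{5}{3}\right) 78 = \left(- \frac{50}{13}\right) 78 = -300$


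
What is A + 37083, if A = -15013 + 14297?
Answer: 36367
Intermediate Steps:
A = -716
A + 37083 = -716 + 37083 = 36367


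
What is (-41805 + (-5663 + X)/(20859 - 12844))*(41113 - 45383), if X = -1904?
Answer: 40879106324/229 ≈ 1.7851e+8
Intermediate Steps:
(-41805 + (-5663 + X)/(20859 - 12844))*(41113 - 45383) = (-41805 + (-5663 - 1904)/(20859 - 12844))*(41113 - 45383) = (-41805 - 7567/8015)*(-4270) = (-41805 - 7567*1/8015)*(-4270) = (-41805 - 1081/1145)*(-4270) = -47867806/1145*(-4270) = 40879106324/229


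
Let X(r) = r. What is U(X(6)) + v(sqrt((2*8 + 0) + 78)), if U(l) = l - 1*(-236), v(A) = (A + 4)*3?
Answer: 254 + 3*sqrt(94) ≈ 283.09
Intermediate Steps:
v(A) = 12 + 3*A (v(A) = (4 + A)*3 = 12 + 3*A)
U(l) = 236 + l (U(l) = l + 236 = 236 + l)
U(X(6)) + v(sqrt((2*8 + 0) + 78)) = (236 + 6) + (12 + 3*sqrt((2*8 + 0) + 78)) = 242 + (12 + 3*sqrt((16 + 0) + 78)) = 242 + (12 + 3*sqrt(16 + 78)) = 242 + (12 + 3*sqrt(94)) = 254 + 3*sqrt(94)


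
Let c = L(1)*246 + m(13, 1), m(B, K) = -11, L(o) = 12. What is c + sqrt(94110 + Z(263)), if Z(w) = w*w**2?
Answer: 2941 + sqrt(18285557) ≈ 7217.2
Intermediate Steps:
Z(w) = w**3
c = 2941 (c = 12*246 - 11 = 2952 - 11 = 2941)
c + sqrt(94110 + Z(263)) = 2941 + sqrt(94110 + 263**3) = 2941 + sqrt(94110 + 18191447) = 2941 + sqrt(18285557)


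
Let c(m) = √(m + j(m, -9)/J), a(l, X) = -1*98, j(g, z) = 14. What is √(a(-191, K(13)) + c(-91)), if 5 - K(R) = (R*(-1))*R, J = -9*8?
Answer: √(-3528 + 42*I*√67)/6 ≈ 0.48176 + 9.9112*I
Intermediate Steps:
J = -72
K(R) = 5 + R² (K(R) = 5 - R*(-1)*R = 5 - (-R)*R = 5 - (-1)*R² = 5 + R²)
a(l, X) = -98
c(m) = √(-7/36 + m) (c(m) = √(m + 14/(-72)) = √(m + 14*(-1/72)) = √(m - 7/36) = √(-7/36 + m))
√(a(-191, K(13)) + c(-91)) = √(-98 + √(-7 + 36*(-91))/6) = √(-98 + √(-7 - 3276)/6) = √(-98 + √(-3283)/6) = √(-98 + (7*I*√67)/6) = √(-98 + 7*I*√67/6)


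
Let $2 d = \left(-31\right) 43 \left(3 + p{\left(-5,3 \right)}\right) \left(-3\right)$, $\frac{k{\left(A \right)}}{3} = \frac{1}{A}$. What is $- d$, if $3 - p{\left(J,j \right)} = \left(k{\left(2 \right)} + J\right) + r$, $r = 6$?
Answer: $- \frac{27993}{4} \approx -6998.3$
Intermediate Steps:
$k{\left(A \right)} = \frac{3}{A}$
$p{\left(J,j \right)} = - \frac{9}{2} - J$ ($p{\left(J,j \right)} = 3 - \left(\left(\frac{3}{2} + J\right) + 6\right) = 3 - \left(\frac{15}{2} + J\right) = - \frac{9}{2} - J$)
$d = \frac{27993}{4}$ ($d = \frac{\left(-31\right) 43 \left(3 - - \frac{1}{2}\right) \left(-3\right)}{2} = \frac{\left(-1333\right) \left(3 + \left(- \frac{9}{2} + 5\right)\right) \left(-3\right)}{2} = \frac{\left(-1333\right) \left(3 + \frac{1}{2}\right) \left(-3\right)}{2} = \frac{\left(-1333\right) \frac{7}{2} \left(-3\right)}{2} = \frac{\left(-1333\right) \left(- \frac{21}{2}\right)}{2} = \frac{1}{2} \cdot \frac{27993}{2} = \frac{27993}{4} \approx 6998.3$)
$- d = \left(-1\right) \frac{27993}{4} = - \frac{27993}{4}$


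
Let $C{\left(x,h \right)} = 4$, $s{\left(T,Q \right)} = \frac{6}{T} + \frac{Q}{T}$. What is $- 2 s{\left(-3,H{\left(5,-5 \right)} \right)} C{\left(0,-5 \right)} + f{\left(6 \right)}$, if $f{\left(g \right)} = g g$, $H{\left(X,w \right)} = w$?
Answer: $\frac{116}{3} \approx 38.667$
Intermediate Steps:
$f{\left(g \right)} = g^{2}$
$- 2 s{\left(-3,H{\left(5,-5 \right)} \right)} C{\left(0,-5 \right)} + f{\left(6 \right)} = - 2 \frac{6 - 5}{-3} \cdot 4 + 6^{2} = - 2 \left(\left(- \frac{1}{3}\right) 1\right) 4 + 36 = \left(-2\right) \left(- \frac{1}{3}\right) 4 + 36 = \frac{2}{3} \cdot 4 + 36 = \frac{8}{3} + 36 = \frac{116}{3}$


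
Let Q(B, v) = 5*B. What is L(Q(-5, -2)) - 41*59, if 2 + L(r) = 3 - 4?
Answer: -2422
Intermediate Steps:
L(r) = -3 (L(r) = -2 + (3 - 4) = -2 - 1 = -3)
L(Q(-5, -2)) - 41*59 = -3 - 41*59 = -3 - 2419 = -2422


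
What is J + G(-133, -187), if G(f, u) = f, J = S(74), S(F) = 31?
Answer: -102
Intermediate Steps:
J = 31
J + G(-133, -187) = 31 - 133 = -102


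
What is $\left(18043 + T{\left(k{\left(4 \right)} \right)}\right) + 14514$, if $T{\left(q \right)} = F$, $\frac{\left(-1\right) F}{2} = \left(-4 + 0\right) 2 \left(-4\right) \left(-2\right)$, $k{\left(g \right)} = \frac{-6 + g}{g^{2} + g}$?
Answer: $32685$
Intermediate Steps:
$k{\left(g \right)} = \frac{-6 + g}{g + g^{2}}$
$F = 128$ ($F = - 2 \left(-4 + 0\right) 2 \left(-4\right) \left(-2\right) = - 2 \left(- 4 \left(\left(-8\right) \left(-2\right)\right)\right) = - 2 \left(\left(-4\right) 16\right) = \left(-2\right) \left(-64\right) = 128$)
$T{\left(q \right)} = 128$
$\left(18043 + T{\left(k{\left(4 \right)} \right)}\right) + 14514 = \left(18043 + 128\right) + 14514 = 18171 + 14514 = 32685$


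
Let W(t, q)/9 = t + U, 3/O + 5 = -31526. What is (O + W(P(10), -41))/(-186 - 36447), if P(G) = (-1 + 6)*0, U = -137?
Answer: 12959242/385025041 ≈ 0.033658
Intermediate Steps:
P(G) = 0 (P(G) = 5*0 = 0)
O = -3/31531 (O = 3/(-5 - 31526) = 3/(-31531) = 3*(-1/31531) = -3/31531 ≈ -9.5144e-5)
W(t, q) = -1233 + 9*t (W(t, q) = 9*(t - 137) = 9*(-137 + t) = -1233 + 9*t)
(O + W(P(10), -41))/(-186 - 36447) = (-3/31531 + (-1233 + 9*0))/(-186 - 36447) = (-3/31531 + (-1233 + 0))/(-36633) = (-3/31531 - 1233)*(-1/36633) = -38877726/31531*(-1/36633) = 12959242/385025041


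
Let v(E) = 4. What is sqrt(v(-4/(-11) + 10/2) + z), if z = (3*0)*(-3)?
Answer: 2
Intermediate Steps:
z = 0 (z = 0*(-3) = 0)
sqrt(v(-4/(-11) + 10/2) + z) = sqrt(4 + 0) = sqrt(4) = 2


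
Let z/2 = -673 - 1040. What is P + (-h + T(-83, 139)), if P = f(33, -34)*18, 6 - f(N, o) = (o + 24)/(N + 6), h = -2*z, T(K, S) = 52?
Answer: -86936/13 ≈ -6687.4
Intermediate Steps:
z = -3426 (z = 2*(-673 - 1040) = 2*(-1713) = -3426)
h = 6852 (h = -2*(-3426) = 6852)
f(N, o) = 6 - (24 + o)/(6 + N) (f(N, o) = 6 - (o + 24)/(N + 6) = 6 - (24 + o)/(6 + N))
P = 1464/13 (P = ((12 - 1*(-34) + 6*33)/(6 + 33))*18 = ((12 + 34 + 198)/39)*18 = ((1/39)*244)*18 = (244/39)*18 = 1464/13 ≈ 112.62)
P + (-h + T(-83, 139)) = 1464/13 + (-1*6852 + 52) = 1464/13 + (-6852 + 52) = 1464/13 - 6800 = -86936/13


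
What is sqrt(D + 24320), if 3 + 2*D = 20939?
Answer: 2*sqrt(8697) ≈ 186.52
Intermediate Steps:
D = 10468 (D = -3/2 + (1/2)*20939 = -3/2 + 20939/2 = 10468)
sqrt(D + 24320) = sqrt(10468 + 24320) = sqrt(34788) = 2*sqrt(8697)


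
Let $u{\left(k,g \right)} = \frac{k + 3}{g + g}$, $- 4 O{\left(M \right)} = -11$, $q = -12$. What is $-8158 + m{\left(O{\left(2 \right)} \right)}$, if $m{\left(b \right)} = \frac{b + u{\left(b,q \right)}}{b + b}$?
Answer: $- \frac{4307183}{528} \approx -8157.5$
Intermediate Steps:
$O{\left(M \right)} = \frac{11}{4}$ ($O{\left(M \right)} = \left(- \frac{1}{4}\right) \left(-11\right) = \frac{11}{4}$)
$u{\left(k,g \right)} = \frac{3 + k}{2 g}$
$m{\left(b \right)} = \frac{- \frac{1}{8} + \frac{23 b}{24}}{2 b}$ ($m{\left(b \right)} = \frac{b + \frac{3 + b}{2 \left(-12\right)}}{b + b} = \frac{b + \frac{1}{2} \left(- \frac{1}{12}\right) \left(3 + b\right)}{2 b} = \left(b - \left(\frac{1}{8} + \frac{b}{24}\right)\right) \frac{1}{2 b} = \left(- \frac{1}{8} + \frac{23 b}{24}\right) \frac{1}{2 b} = \frac{- \frac{1}{8} + \frac{23 b}{24}}{2 b}$)
$-8158 + m{\left(O{\left(2 \right)} \right)} = -8158 + \frac{-3 + 23 \cdot \frac{11}{4}}{48 \cdot \frac{11}{4}} = -8158 + \frac{1}{48} \cdot \frac{4}{11} \left(-3 + \frac{253}{4}\right) = -8158 + \frac{1}{48} \cdot \frac{4}{11} \cdot \frac{241}{4} = -8158 + \frac{241}{528} = - \frac{4307183}{528}$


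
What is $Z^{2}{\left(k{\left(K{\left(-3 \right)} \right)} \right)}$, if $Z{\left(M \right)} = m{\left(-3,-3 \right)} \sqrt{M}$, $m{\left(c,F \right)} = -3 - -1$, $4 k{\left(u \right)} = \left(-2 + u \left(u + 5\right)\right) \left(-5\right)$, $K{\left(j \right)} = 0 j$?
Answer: $10$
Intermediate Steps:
$K{\left(j \right)} = 0$
$k{\left(u \right)} = \frac{5}{2} - \frac{5 u \left(5 + u\right)}{4}$ ($k{\left(u \right)} = \frac{\left(-2 + u \left(u + 5\right)\right) \left(-5\right)}{4} = \frac{\left(-2 + u \left(5 + u\right)\right) \left(-5\right)}{4} = \frac{10 - 5 u \left(5 + u\right)}{4} = \frac{5}{2} - \frac{5 u \left(5 + u\right)}{4}$)
$m{\left(c,F \right)} = -2$ ($m{\left(c,F \right)} = -3 + 1 = -2$)
$Z{\left(M \right)} = - 2 \sqrt{M}$
$Z^{2}{\left(k{\left(K{\left(-3 \right)} \right)} \right)} = \left(- 2 \sqrt{\frac{5}{2} - 0 - \frac{5 \cdot 0^{2}}{4}}\right)^{2} = \left(- 2 \sqrt{\frac{5}{2} + 0 - 0}\right)^{2} = \left(- 2 \sqrt{\frac{5}{2} + 0 + 0}\right)^{2} = \left(- 2 \sqrt{\frac{5}{2}}\right)^{2} = \left(- 2 \frac{\sqrt{10}}{2}\right)^{2} = \left(- \sqrt{10}\right)^{2} = 10$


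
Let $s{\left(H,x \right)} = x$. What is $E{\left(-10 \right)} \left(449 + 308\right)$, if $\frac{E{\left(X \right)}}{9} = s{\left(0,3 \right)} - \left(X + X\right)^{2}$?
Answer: $-2704761$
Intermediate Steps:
$E{\left(X \right)} = 27 - 36 X^{2}$ ($E{\left(X \right)} = 9 \left(3 - \left(X + X\right)^{2}\right) = 9 \left(3 - \left(2 X\right)^{2}\right) = 9 \left(3 - 4 X^{2}\right) = 27 - 36 X^{2}$)
$E{\left(-10 \right)} \left(449 + 308\right) = \left(27 - 36 \left(-10\right)^{2}\right) \left(449 + 308\right) = \left(27 - 3600\right) 757 = \left(-3573\right) 757 = -2704761$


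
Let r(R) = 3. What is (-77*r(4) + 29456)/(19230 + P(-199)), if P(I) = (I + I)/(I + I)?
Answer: 29225/19231 ≈ 1.5197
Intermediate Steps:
P(I) = 1 (P(I) = (2*I)/((2*I)) = (2*I)*(1/(2*I)) = 1)
(-77*r(4) + 29456)/(19230 + P(-199)) = (-77*3 + 29456)/(19230 + 1) = (-231 + 29456)/19231 = 29225*(1/19231) = 29225/19231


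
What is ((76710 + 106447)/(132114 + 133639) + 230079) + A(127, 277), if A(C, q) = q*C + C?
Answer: 70527043062/265753 ≈ 2.6539e+5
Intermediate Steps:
A(C, q) = C + C*q (A(C, q) = C*q + C = C + C*q)
((76710 + 106447)/(132114 + 133639) + 230079) + A(127, 277) = ((76710 + 106447)/(132114 + 133639) + 230079) + 127*(1 + 277) = (183157/265753 + 230079) + 127*278 = (183157*(1/265753) + 230079) + 35306 = (183157/265753 + 230079) + 35306 = 61144367644/265753 + 35306 = 70527043062/265753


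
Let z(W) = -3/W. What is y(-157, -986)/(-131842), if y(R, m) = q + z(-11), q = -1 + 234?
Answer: -1283/725131 ≈ -0.0017693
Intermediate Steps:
q = 233
y(R, m) = 2566/11 (y(R, m) = 233 - 3/(-11) = 233 - 3*(-1/11) = 233 + 3/11 = 2566/11)
y(-157, -986)/(-131842) = (2566/11)/(-131842) = (2566/11)*(-1/131842) = -1283/725131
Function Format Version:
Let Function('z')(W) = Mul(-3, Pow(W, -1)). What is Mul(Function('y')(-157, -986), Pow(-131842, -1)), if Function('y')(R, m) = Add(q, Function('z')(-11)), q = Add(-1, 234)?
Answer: Rational(-1283, 725131) ≈ -0.0017693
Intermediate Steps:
q = 233
Function('y')(R, m) = Rational(2566, 11) (Function('y')(R, m) = Add(233, Mul(-3, Pow(-11, -1))) = Add(233, Mul(-3, Rational(-1, 11))) = Add(233, Rational(3, 11)) = Rational(2566, 11))
Mul(Function('y')(-157, -986), Pow(-131842, -1)) = Mul(Rational(2566, 11), Pow(-131842, -1)) = Mul(Rational(2566, 11), Rational(-1, 131842)) = Rational(-1283, 725131)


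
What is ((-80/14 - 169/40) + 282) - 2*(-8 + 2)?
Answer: 79537/280 ≈ 284.06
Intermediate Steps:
((-80/14 - 169/40) + 282) - 2*(-8 + 2) = ((-80*1/14 - 169*1/40) + 282) - 2*(-6) = ((-40/7 - 169/40) + 282) + 12 = (-2783/280 + 282) + 12 = 76177/280 + 12 = 79537/280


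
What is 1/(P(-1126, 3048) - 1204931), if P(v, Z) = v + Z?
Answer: -1/1203009 ≈ -8.3125e-7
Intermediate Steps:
P(v, Z) = Z + v
1/(P(-1126, 3048) - 1204931) = 1/((3048 - 1126) - 1204931) = 1/(1922 - 1204931) = 1/(-1203009) = -1/1203009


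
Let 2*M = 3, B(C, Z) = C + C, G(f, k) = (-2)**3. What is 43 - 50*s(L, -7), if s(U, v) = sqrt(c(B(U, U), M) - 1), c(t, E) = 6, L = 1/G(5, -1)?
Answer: 43 - 50*sqrt(5) ≈ -68.803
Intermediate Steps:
G(f, k) = -8
L = -1/8 (L = 1/(-8) = -1/8 ≈ -0.12500)
B(C, Z) = 2*C
M = 3/2 (M = (1/2)*3 = 3/2 ≈ 1.5000)
s(U, v) = sqrt(5) (s(U, v) = sqrt(6 - 1) = sqrt(5))
43 - 50*s(L, -7) = 43 - 50*sqrt(5)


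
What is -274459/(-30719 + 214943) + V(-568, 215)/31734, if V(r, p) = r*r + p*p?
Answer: 9873526045/974360736 ≈ 10.133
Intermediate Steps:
V(r, p) = p**2 + r**2 (V(r, p) = r**2 + p**2 = p**2 + r**2)
-274459/(-30719 + 214943) + V(-568, 215)/31734 = -274459/(-30719 + 214943) + (215**2 + (-568)**2)/31734 = -274459/184224 + (46225 + 322624)*(1/31734) = -274459*1/184224 + 368849*(1/31734) = -274459/184224 + 368849/31734 = 9873526045/974360736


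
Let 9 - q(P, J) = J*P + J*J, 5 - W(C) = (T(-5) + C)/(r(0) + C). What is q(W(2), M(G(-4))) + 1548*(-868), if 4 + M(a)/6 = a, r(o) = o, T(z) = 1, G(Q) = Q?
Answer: -1345791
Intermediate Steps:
M(a) = -24 + 6*a
W(C) = 5 - (1 + C)/C (W(C) = 5 - (1 + C)/(0 + C) = 5 - (1 + C)/C)
q(P, J) = 9 - J² - J*P (q(P, J) = 9 - (J*P + J*J) = 9 - (J*P + J²) = 9 - (J² + J*P) = 9 + (-J² - J*P) = 9 - J² - J*P)
q(W(2), M(G(-4))) + 1548*(-868) = (9 - (-24 + 6*(-4))² - (-24 + 6*(-4))*(4 - 1/2)) + 1548*(-868) = (9 - (-24 - 24)² - (-24 - 24)*(4 - 1*½)) - 1343664 = (9 - 1*(-48)² - 1*(-48)*(4 - ½)) - 1343664 = (9 - 1*2304 - 1*(-48)*7/2) - 1343664 = (9 - 2304 + 168) - 1343664 = -2127 - 1343664 = -1345791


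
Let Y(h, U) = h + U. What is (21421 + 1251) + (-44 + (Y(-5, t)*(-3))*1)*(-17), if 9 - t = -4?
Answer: 23828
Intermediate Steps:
t = 13 (t = 9 - 1*(-4) = 9 + 4 = 13)
Y(h, U) = U + h
(21421 + 1251) + (-44 + (Y(-5, t)*(-3))*1)*(-17) = (21421 + 1251) + (-44 + ((13 - 5)*(-3))*1)*(-17) = 22672 + (-44 + (8*(-3))*1)*(-17) = 22672 + (-44 - 24*1)*(-17) = 22672 + (-44 - 24)*(-17) = 22672 - 68*(-17) = 22672 + 1156 = 23828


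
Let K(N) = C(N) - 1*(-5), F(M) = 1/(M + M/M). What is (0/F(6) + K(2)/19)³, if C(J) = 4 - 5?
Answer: 64/6859 ≈ 0.0093308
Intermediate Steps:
C(J) = -1
F(M) = 1/(1 + M) (F(M) = 1/(M + 1) = 1/(1 + M))
K(N) = 4 (K(N) = -1 - 1*(-5) = -1 + 5 = 4)
(0/F(6) + K(2)/19)³ = (0/(1/(1 + 6)) + 4/19)³ = (0/(1/7) + 4*(1/19))³ = (0/(⅐) + 4/19)³ = (0*7 + 4/19)³ = (0 + 4/19)³ = (4/19)³ = 64/6859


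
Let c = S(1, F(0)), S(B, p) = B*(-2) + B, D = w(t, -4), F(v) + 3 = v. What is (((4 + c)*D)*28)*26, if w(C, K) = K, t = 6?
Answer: -8736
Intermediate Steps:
F(v) = -3 + v
D = -4
S(B, p) = -B (S(B, p) = -2*B + B = -B)
c = -1 (c = -1*1 = -1)
(((4 + c)*D)*28)*26 = (((4 - 1)*(-4))*28)*26 = ((3*(-4))*28)*26 = -12*28*26 = -336*26 = -8736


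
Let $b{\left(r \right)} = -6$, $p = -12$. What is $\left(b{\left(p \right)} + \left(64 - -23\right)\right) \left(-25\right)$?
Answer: $-2025$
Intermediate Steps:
$\left(b{\left(p \right)} + \left(64 - -23\right)\right) \left(-25\right) = \left(-6 + \left(64 - -23\right)\right) \left(-25\right) = \left(-6 + \left(64 + 23\right)\right) \left(-25\right) = \left(-6 + 87\right) \left(-25\right) = 81 \left(-25\right) = -2025$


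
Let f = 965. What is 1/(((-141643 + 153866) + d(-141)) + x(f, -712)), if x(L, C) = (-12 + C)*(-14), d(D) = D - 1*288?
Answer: 1/21930 ≈ 4.5600e-5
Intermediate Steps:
d(D) = -288 + D (d(D) = D - 288 = -288 + D)
x(L, C) = 168 - 14*C
1/(((-141643 + 153866) + d(-141)) + x(f, -712)) = 1/(((-141643 + 153866) + (-288 - 141)) + (168 - 14*(-712))) = 1/((12223 - 429) + (168 + 9968)) = 1/(11794 + 10136) = 1/21930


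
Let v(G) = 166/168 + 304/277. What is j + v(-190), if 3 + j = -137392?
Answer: -3196858333/23268 ≈ -1.3739e+5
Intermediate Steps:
j = -137395 (j = -3 - 137392 = -137395)
v(G) = 48527/23268 (v(G) = 166*(1/168) + 304*(1/277) = 83/84 + 304/277 = 48527/23268)
j + v(-190) = -137395 + 48527/23268 = -3196858333/23268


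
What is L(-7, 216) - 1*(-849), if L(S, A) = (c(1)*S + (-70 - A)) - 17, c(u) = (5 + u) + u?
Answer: 497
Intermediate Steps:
c(u) = 5 + 2*u
L(S, A) = -87 - A + 7*S (L(S, A) = ((5 + 2*1)*S + (-70 - A)) - 17 = ((5 + 2)*S + (-70 - A)) - 17 = (7*S + (-70 - A)) - 17 = (-70 - A + 7*S) - 17 = -87 - A + 7*S)
L(-7, 216) - 1*(-849) = (-87 - 1*216 + 7*(-7)) - 1*(-849) = (-87 - 216 - 49) + 849 = -352 + 849 = 497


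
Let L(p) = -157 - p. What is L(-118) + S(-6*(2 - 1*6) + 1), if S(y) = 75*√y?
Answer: 336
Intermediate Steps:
L(-118) + S(-6*(2 - 1*6) + 1) = (-157 - 1*(-118)) + 75*√(-6*(2 - 1*6) + 1) = (-157 + 118) + 75*√(-6*(2 - 6) + 1) = -39 + 75*√(-6*(-4) + 1) = -39 + 75*√(24 + 1) = -39 + 75*√25 = -39 + 75*5 = -39 + 375 = 336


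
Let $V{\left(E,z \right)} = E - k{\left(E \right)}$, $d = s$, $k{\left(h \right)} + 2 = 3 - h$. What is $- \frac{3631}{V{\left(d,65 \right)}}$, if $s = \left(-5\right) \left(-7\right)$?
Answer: $- \frac{3631}{69} \approx -52.623$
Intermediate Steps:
$k{\left(h \right)} = 1 - h$ ($k{\left(h \right)} = -2 - \left(-3 + h\right) = 1 - h$)
$s = 35$
$d = 35$
$V{\left(E,z \right)} = -1 + 2 E$ ($V{\left(E,z \right)} = E - \left(1 - E\right) = E + \left(-1 + E\right) = -1 + 2 E$)
$- \frac{3631}{V{\left(d,65 \right)}} = - \frac{3631}{-1 + 2 \cdot 35} = - \frac{3631}{-1 + 70} = - \frac{3631}{69}$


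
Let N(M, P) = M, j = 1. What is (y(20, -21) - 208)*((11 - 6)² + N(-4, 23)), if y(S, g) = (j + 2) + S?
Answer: -3885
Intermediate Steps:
y(S, g) = 3 + S (y(S, g) = (1 + 2) + S = 3 + S)
(y(20, -21) - 208)*((11 - 6)² + N(-4, 23)) = ((3 + 20) - 208)*((11 - 6)² - 4) = (23 - 208)*(5² - 4) = -185*(25 - 4) = -185*21 = -3885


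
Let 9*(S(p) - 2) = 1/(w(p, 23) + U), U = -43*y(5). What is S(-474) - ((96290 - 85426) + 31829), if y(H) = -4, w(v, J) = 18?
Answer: -73001609/1710 ≈ -42691.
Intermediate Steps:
U = 172 (U = -43*(-4) = 172)
S(p) = 3421/1710 (S(p) = 2 + 1/(9*(18 + 172)) = 2 + (1/9)/190 = 2 + (1/9)*(1/190) = 2 + 1/1710 = 3421/1710)
S(-474) - ((96290 - 85426) + 31829) = 3421/1710 - ((96290 - 85426) + 31829) = 3421/1710 - (10864 + 31829) = 3421/1710 - 1*42693 = 3421/1710 - 42693 = -73001609/1710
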